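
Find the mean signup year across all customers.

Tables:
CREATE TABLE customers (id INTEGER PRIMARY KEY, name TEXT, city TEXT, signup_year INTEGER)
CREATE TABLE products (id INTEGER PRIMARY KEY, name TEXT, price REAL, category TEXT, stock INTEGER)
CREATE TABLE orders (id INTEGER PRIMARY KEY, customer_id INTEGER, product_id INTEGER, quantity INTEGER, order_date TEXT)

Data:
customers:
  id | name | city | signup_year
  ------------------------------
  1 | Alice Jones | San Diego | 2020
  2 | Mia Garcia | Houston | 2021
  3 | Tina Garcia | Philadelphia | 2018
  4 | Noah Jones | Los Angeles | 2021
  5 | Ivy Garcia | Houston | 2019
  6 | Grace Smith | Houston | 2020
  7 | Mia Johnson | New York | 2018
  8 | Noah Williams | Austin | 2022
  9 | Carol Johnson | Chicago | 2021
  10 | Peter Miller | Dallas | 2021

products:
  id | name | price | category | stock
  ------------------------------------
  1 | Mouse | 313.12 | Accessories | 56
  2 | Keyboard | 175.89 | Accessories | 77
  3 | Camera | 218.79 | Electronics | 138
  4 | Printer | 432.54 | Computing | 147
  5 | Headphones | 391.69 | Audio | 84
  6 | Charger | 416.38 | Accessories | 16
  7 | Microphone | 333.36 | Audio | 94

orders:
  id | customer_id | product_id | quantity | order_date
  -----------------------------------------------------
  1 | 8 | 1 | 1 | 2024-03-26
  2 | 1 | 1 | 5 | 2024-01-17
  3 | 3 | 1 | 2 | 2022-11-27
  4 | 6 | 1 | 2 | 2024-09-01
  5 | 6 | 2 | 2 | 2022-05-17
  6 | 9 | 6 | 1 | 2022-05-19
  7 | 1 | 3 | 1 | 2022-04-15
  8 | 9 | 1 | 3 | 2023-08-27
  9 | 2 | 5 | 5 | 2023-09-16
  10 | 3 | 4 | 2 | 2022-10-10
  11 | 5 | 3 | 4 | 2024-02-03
SELECT AVG(signup_year) FROM customers

Execution result:
2020.10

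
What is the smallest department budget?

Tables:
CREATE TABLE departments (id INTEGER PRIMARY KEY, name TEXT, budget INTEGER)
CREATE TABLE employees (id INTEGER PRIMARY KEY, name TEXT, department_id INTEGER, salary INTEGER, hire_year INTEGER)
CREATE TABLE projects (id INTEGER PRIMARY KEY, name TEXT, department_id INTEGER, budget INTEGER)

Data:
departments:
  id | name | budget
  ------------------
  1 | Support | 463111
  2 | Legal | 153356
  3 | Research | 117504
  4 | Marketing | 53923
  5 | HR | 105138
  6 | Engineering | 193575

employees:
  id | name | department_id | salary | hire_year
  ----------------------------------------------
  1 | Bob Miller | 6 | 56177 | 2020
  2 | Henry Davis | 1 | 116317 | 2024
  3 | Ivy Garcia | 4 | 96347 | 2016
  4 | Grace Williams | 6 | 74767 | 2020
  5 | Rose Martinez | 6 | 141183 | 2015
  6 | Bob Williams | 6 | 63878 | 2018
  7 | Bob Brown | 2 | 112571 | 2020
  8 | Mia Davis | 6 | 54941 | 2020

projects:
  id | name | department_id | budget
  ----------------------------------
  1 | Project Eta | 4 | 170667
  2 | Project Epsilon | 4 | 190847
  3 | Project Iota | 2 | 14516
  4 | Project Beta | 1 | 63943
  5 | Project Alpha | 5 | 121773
SELECT MIN(budget) FROM departments

Execution result:
53923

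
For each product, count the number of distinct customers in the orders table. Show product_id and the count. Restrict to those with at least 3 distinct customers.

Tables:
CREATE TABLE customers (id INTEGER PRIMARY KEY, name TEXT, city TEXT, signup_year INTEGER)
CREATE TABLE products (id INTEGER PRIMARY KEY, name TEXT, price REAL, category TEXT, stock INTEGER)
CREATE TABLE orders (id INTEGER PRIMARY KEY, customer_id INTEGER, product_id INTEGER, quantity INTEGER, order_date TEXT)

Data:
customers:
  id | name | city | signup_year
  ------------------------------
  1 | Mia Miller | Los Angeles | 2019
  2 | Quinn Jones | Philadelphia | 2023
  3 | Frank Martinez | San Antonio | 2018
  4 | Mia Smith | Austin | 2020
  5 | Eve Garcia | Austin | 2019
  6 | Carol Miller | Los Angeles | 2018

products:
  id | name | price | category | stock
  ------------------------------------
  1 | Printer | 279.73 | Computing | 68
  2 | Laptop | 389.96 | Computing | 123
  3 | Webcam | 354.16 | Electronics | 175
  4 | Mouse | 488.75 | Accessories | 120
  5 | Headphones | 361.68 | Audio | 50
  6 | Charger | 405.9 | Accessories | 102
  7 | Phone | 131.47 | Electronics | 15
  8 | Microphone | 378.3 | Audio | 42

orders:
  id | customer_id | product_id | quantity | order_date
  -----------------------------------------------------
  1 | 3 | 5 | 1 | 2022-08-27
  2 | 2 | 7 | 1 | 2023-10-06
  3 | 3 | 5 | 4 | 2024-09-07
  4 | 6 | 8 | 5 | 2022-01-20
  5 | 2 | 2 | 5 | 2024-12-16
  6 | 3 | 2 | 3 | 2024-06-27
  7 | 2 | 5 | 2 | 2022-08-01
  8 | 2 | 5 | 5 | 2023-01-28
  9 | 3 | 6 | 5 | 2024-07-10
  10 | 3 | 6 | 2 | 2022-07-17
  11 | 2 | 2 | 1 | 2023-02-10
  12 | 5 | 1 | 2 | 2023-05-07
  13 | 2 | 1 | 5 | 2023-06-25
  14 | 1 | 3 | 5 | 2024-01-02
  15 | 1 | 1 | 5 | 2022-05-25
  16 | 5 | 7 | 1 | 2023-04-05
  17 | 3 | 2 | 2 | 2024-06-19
SELECT product_id, COUNT(DISTINCT customer_id) AS distinct_customer_count FROM orders GROUP BY product_id HAVING COUNT(DISTINCT customer_id) >= 3

Execution result:
product_id | distinct_customer_count
1 | 3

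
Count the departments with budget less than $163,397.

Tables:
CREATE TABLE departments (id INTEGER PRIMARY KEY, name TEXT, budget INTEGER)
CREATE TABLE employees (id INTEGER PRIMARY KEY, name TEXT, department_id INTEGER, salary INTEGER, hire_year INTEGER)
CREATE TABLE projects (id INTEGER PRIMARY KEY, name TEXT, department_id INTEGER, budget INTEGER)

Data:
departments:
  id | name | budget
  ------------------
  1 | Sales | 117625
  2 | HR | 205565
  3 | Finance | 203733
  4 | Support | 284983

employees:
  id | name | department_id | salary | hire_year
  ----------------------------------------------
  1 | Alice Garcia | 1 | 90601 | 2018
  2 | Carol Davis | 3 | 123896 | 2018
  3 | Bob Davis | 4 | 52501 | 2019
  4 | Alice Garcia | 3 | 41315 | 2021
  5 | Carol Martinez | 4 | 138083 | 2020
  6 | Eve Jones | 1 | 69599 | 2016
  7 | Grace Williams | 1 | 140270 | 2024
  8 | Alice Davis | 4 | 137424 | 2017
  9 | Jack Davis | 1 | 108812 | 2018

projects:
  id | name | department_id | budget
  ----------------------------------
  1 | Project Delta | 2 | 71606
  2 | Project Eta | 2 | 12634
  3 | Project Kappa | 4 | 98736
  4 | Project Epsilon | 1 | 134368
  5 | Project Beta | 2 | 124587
SELECT COUNT(*) FROM departments WHERE budget < 163397

Execution result:
1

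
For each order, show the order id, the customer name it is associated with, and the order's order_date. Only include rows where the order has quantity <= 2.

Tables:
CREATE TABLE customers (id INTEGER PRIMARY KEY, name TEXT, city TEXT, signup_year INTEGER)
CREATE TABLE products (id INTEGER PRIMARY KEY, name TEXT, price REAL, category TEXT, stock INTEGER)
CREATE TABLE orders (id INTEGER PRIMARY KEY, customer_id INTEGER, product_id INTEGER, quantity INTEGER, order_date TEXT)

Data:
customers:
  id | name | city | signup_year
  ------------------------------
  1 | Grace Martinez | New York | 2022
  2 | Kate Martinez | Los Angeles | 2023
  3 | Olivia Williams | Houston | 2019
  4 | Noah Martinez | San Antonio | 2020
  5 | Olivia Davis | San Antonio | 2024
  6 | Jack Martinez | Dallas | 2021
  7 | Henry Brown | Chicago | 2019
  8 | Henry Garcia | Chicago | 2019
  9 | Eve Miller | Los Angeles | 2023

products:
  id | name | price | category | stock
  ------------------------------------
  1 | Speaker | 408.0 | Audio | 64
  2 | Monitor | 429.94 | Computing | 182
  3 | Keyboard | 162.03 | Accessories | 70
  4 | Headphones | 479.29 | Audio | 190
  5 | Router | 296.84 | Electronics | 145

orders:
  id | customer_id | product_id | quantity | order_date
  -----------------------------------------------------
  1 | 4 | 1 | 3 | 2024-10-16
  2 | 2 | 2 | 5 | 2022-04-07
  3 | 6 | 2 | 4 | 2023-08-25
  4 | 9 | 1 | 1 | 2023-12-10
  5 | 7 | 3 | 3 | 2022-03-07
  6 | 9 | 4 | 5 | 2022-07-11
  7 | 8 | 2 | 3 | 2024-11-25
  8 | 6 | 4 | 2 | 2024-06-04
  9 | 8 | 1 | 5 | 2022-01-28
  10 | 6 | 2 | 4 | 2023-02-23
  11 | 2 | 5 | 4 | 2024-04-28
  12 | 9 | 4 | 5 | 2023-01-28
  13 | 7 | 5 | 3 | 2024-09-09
SELECT c.id, p.name AS customer, c.order_date FROM orders c JOIN customers p ON c.customer_id = p.id WHERE c.quantity <= 2

Execution result:
id | customer | order_date
4 | Eve Miller | 2023-12-10
8 | Jack Martinez | 2024-06-04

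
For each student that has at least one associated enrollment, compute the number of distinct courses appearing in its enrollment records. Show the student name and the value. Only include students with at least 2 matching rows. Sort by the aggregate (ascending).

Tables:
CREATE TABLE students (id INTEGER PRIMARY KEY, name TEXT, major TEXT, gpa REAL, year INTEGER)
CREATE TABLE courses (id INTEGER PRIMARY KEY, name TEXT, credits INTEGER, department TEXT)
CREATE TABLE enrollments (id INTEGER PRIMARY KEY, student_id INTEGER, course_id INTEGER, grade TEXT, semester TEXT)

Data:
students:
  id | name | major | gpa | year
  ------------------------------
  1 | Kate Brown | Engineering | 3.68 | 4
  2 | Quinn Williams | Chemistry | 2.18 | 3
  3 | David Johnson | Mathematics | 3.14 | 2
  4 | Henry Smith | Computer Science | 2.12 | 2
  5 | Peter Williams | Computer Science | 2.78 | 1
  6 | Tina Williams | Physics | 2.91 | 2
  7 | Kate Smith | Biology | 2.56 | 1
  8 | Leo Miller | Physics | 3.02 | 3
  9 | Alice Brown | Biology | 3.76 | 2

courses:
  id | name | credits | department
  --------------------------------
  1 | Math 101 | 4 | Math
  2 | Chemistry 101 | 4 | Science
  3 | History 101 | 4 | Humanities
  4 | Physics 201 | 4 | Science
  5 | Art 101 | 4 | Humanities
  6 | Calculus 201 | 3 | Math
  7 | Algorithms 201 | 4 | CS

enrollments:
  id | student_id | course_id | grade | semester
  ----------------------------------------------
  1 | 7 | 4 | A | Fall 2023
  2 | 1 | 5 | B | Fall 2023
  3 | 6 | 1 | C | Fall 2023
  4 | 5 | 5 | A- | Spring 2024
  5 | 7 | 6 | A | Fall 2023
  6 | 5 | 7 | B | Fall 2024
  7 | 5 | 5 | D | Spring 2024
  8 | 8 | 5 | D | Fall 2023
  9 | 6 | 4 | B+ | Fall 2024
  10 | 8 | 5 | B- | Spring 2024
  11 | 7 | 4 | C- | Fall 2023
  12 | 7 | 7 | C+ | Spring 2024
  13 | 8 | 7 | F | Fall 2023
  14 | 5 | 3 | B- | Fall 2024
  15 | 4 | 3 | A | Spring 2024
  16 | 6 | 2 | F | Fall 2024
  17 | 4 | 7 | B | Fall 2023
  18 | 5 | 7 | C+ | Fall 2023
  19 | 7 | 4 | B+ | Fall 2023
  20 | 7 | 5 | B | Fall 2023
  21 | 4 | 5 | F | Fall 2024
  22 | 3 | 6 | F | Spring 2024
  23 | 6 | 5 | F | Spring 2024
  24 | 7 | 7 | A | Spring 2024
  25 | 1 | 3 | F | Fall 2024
SELECT p.name, COUNT(DISTINCT c.course_id) AS distinct_course_count FROM enrollments c JOIN students p ON c.student_id = p.id GROUP BY p.id, p.name HAVING COUNT(*) >= 2 ORDER BY distinct_course_count ASC

Execution result:
name | distinct_course_count
Kate Brown | 2
Leo Miller | 2
Henry Smith | 3
Peter Williams | 3
Tina Williams | 4
Kate Smith | 4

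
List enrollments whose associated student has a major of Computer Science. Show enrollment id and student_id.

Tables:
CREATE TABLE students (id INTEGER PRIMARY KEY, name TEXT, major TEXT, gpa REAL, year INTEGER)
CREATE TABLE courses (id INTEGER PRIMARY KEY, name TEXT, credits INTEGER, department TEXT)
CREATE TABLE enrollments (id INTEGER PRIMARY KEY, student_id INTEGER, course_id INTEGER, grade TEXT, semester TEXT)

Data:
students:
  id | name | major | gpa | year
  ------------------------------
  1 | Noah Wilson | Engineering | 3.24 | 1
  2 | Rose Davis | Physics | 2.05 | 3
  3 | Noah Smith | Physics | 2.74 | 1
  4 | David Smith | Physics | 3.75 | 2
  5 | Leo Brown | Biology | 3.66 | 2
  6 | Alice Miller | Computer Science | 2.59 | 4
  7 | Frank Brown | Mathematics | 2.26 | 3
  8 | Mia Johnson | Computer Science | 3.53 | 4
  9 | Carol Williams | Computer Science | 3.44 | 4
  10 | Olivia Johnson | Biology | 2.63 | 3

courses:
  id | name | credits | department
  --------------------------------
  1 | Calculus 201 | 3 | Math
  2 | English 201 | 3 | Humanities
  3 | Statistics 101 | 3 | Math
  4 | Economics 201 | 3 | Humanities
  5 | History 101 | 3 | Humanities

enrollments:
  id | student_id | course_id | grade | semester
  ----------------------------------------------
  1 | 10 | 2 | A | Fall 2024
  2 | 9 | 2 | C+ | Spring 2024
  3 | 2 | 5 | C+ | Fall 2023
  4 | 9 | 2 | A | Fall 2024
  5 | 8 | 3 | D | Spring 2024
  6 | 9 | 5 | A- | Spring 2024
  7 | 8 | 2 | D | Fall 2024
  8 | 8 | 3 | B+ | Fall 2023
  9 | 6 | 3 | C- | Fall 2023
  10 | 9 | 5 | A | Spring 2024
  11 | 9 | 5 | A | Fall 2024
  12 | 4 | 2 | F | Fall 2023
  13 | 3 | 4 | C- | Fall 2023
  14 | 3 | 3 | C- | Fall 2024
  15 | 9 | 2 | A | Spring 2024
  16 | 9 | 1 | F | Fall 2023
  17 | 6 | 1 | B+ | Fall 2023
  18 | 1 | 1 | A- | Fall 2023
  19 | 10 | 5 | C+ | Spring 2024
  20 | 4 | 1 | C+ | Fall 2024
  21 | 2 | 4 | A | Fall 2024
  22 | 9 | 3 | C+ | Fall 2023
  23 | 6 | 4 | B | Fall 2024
SELECT id, student_id FROM enrollments WHERE student_id IN (SELECT id FROM students WHERE major = 'Computer Science')

Execution result:
id | student_id
2 | 9
4 | 9
5 | 8
6 | 9
7 | 8
8 | 8
9 | 6
10 | 9
11 | 9
15 | 9
16 | 9
17 | 6
22 | 9
23 | 6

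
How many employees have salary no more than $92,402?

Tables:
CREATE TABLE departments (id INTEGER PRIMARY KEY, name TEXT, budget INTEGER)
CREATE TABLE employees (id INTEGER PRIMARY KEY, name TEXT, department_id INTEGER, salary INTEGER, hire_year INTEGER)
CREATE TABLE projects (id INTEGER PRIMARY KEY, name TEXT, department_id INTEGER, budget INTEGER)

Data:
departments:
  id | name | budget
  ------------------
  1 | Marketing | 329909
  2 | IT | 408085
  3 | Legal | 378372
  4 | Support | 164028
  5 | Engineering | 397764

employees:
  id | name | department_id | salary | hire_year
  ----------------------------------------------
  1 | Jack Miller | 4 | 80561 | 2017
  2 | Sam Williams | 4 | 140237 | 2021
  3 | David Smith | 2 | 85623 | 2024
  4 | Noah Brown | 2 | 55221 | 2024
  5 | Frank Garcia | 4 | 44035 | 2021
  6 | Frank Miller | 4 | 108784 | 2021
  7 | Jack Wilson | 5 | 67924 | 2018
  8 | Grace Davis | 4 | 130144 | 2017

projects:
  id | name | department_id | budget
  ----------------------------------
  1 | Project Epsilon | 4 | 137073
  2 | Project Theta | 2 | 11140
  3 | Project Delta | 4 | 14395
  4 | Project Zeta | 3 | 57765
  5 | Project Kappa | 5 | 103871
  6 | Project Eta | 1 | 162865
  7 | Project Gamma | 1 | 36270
SELECT COUNT(*) FROM employees WHERE salary <= 92402

Execution result:
5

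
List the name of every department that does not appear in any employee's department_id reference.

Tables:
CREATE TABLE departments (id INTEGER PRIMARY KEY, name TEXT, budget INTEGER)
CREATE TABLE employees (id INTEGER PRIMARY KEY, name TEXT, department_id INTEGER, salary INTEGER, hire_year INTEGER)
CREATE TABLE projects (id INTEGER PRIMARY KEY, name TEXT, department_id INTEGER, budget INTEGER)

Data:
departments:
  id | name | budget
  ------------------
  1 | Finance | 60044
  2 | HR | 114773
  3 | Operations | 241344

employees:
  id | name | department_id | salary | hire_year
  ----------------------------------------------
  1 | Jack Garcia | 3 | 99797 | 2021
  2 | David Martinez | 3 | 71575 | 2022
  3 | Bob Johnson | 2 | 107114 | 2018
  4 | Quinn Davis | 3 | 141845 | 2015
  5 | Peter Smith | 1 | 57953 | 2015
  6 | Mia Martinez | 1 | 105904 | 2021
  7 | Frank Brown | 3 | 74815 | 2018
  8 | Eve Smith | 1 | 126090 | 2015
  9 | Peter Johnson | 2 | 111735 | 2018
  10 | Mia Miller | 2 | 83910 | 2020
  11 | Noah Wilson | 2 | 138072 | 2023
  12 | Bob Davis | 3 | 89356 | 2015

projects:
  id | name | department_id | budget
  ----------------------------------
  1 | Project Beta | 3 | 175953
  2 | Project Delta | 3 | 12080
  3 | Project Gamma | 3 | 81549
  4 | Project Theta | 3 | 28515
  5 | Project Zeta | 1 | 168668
SELECT p.name FROM departments p LEFT JOIN employees c ON c.department_id = p.id WHERE c.id IS NULL

Execution result:
(no rows)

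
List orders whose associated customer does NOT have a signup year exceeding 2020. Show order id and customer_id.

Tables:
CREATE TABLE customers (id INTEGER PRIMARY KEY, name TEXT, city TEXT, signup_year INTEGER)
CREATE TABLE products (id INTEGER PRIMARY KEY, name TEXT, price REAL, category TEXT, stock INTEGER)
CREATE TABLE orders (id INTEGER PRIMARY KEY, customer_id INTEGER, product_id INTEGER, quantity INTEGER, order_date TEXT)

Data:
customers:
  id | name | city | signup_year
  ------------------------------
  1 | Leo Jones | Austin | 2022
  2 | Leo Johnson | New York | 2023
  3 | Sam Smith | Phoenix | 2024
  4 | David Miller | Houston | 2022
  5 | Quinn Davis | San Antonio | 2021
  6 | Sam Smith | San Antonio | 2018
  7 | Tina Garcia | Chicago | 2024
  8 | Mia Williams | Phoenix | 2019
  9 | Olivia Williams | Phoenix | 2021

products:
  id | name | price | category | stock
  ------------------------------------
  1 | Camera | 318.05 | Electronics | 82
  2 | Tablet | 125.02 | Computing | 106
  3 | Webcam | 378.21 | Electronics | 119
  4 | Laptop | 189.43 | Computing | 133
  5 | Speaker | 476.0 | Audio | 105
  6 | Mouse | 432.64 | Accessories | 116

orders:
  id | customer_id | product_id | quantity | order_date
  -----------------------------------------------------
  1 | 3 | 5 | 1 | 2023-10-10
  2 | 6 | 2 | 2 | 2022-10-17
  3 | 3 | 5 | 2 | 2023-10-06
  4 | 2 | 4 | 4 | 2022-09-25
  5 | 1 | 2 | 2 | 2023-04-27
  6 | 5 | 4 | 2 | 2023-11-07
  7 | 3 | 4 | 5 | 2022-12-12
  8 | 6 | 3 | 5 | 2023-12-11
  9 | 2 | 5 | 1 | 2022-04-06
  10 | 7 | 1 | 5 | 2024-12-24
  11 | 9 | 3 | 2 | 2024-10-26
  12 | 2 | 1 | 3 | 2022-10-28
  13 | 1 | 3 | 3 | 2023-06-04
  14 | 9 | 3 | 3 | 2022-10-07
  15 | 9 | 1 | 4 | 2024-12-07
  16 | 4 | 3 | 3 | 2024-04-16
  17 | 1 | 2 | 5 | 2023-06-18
SELECT id, customer_id FROM orders WHERE customer_id NOT IN (SELECT id FROM customers WHERE signup_year > 2020)

Execution result:
id | customer_id
2 | 6
8 | 6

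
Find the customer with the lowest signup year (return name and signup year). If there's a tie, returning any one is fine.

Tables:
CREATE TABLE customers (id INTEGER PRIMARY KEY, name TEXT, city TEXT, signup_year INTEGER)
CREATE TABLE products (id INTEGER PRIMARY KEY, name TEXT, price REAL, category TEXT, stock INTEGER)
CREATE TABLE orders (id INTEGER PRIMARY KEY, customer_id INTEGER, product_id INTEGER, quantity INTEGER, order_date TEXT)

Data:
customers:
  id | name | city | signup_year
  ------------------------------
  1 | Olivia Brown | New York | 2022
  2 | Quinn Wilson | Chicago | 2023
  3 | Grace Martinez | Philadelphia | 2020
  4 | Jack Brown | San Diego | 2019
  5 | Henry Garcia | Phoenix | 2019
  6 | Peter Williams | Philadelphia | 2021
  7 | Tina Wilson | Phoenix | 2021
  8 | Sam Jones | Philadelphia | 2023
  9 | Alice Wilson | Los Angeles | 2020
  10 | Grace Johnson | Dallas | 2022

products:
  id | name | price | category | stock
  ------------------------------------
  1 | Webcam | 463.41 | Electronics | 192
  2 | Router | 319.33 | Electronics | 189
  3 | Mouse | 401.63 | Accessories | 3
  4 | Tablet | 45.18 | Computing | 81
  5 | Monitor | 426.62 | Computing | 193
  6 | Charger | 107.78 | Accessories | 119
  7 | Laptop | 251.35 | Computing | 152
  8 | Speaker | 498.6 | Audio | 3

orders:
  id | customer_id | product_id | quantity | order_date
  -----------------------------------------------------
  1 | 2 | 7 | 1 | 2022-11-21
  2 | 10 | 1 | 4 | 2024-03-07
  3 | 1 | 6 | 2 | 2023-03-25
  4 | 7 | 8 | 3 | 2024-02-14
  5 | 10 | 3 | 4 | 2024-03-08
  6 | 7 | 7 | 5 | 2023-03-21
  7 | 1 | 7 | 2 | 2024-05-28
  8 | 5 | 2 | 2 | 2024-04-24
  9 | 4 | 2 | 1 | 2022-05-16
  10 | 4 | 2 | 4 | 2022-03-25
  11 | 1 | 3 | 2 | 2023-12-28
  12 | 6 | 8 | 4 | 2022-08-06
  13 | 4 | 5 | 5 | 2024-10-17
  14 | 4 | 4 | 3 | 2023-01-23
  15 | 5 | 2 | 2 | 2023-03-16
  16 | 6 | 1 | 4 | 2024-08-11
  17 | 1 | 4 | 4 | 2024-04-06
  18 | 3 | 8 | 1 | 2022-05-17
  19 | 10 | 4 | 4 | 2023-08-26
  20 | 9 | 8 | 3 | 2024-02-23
SELECT name, signup_year FROM customers ORDER BY signup_year ASC LIMIT 1

Execution result:
name | signup_year
Jack Brown | 2019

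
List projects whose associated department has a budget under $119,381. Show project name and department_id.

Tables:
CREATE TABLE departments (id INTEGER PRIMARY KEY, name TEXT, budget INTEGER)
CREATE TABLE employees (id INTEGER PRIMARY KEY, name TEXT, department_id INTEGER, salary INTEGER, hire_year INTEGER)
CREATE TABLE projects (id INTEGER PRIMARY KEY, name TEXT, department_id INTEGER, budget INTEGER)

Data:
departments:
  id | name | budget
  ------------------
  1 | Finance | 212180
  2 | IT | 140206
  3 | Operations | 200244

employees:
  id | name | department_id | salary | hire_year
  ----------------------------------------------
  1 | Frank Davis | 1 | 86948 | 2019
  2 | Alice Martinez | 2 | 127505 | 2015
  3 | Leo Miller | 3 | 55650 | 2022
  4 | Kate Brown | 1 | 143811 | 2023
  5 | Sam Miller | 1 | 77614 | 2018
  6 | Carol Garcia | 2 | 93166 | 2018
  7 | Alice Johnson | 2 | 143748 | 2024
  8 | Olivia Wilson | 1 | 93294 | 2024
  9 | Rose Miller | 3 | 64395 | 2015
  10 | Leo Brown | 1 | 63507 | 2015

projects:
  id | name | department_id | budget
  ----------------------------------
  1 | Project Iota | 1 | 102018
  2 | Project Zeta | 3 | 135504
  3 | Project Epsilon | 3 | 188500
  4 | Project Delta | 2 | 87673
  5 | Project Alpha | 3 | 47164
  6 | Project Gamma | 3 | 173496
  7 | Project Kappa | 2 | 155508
SELECT name, department_id FROM projects WHERE department_id IN (SELECT id FROM departments WHERE budget < 119381)

Execution result:
(no rows)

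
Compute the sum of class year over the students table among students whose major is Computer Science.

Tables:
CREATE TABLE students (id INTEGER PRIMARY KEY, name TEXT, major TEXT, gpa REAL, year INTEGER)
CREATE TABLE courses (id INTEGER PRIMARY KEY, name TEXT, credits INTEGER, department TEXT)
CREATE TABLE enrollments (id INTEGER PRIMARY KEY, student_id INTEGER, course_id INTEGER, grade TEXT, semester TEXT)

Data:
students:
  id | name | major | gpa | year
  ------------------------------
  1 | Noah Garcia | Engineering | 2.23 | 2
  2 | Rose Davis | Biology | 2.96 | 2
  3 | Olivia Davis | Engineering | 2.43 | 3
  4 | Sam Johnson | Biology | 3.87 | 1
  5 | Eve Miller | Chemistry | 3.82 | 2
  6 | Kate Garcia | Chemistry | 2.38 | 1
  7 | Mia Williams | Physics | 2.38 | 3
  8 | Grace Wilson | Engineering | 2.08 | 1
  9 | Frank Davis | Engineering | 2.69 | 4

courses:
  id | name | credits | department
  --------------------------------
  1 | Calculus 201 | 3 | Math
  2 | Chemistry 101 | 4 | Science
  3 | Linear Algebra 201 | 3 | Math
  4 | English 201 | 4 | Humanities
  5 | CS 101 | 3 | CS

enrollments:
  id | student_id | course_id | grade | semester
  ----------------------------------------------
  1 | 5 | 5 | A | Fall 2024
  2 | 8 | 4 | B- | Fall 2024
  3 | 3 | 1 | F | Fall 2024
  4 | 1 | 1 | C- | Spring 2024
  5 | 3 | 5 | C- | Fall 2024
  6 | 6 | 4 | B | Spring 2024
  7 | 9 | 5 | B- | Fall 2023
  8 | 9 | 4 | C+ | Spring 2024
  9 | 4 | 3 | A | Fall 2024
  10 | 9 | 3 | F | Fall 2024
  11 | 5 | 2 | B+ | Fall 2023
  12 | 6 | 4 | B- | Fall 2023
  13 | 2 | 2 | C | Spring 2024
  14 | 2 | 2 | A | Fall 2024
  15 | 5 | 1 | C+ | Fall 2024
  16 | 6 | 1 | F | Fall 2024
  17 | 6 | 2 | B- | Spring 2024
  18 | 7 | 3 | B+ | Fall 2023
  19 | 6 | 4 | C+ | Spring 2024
SELECT SUM(year) FROM students WHERE major = 'Computer Science'

Execution result:
NULL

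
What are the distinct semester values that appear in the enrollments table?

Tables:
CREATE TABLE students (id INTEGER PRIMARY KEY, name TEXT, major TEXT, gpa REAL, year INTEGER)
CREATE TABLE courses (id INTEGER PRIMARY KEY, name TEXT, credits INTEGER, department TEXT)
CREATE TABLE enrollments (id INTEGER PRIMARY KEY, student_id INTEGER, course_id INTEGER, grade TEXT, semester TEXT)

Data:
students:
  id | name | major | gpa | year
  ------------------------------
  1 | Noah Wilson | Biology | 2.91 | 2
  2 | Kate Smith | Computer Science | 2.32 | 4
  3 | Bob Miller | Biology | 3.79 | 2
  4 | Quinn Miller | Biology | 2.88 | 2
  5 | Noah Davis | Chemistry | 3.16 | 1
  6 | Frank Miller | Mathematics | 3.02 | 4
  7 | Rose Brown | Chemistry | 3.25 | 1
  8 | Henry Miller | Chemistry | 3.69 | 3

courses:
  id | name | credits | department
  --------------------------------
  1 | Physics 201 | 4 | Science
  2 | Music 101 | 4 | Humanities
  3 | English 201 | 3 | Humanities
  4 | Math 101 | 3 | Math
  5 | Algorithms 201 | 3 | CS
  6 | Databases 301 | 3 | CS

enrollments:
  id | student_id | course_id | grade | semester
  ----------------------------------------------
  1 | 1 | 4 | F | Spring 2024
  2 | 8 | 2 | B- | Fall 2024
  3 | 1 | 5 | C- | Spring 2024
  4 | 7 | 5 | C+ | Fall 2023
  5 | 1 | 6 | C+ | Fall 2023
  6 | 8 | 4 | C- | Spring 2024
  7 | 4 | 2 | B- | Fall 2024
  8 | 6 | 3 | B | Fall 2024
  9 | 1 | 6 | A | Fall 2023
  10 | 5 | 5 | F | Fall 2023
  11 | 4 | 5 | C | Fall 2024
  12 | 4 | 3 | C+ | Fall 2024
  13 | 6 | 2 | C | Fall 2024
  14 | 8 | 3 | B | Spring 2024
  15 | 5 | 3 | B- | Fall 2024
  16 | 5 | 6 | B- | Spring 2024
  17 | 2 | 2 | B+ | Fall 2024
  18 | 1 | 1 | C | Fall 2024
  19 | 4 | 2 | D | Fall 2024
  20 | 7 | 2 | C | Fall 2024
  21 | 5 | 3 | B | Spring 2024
SELECT DISTINCT semester FROM enrollments

Execution result:
semester
Spring 2024
Fall 2024
Fall 2023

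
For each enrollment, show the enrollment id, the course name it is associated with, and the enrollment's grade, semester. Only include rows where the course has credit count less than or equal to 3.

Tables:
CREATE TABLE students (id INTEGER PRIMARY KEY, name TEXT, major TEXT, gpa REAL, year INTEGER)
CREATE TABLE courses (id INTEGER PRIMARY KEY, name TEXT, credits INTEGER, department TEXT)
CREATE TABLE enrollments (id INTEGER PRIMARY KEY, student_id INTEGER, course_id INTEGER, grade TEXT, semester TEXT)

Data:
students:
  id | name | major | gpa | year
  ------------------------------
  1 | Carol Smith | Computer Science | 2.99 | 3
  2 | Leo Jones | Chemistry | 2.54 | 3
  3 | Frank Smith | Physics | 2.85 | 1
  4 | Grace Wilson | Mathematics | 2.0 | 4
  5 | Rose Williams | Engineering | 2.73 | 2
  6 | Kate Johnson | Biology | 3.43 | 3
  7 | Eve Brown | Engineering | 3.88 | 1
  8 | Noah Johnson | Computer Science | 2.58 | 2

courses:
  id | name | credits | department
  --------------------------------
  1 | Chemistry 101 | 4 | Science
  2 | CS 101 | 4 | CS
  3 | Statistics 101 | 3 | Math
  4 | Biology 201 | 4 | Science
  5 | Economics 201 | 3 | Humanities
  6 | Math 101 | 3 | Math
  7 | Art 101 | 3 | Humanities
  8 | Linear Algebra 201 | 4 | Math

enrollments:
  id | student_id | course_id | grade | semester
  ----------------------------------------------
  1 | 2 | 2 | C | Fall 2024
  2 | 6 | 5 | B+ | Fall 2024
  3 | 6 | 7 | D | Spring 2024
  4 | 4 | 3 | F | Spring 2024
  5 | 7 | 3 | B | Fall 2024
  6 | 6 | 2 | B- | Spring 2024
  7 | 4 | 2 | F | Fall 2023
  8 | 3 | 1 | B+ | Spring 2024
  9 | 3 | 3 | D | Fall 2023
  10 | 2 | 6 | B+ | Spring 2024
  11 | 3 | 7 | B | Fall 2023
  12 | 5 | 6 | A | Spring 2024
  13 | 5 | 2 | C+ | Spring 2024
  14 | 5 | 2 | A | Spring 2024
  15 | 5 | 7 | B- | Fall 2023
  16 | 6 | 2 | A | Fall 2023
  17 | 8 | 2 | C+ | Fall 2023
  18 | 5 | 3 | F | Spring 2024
SELECT c.id, p.name AS course, c.grade, c.semester FROM enrollments c JOIN courses p ON c.course_id = p.id WHERE p.credits <= 3

Execution result:
id | course | grade | semester
2 | Economics 201 | B+ | Fall 2024
3 | Art 101 | D | Spring 2024
4 | Statistics 101 | F | Spring 2024
5 | Statistics 101 | B | Fall 2024
9 | Statistics 101 | D | Fall 2023
10 | Math 101 | B+ | Spring 2024
11 | Art 101 | B | Fall 2023
12 | Math 101 | A | Spring 2024
15 | Art 101 | B- | Fall 2023
18 | Statistics 101 | F | Spring 2024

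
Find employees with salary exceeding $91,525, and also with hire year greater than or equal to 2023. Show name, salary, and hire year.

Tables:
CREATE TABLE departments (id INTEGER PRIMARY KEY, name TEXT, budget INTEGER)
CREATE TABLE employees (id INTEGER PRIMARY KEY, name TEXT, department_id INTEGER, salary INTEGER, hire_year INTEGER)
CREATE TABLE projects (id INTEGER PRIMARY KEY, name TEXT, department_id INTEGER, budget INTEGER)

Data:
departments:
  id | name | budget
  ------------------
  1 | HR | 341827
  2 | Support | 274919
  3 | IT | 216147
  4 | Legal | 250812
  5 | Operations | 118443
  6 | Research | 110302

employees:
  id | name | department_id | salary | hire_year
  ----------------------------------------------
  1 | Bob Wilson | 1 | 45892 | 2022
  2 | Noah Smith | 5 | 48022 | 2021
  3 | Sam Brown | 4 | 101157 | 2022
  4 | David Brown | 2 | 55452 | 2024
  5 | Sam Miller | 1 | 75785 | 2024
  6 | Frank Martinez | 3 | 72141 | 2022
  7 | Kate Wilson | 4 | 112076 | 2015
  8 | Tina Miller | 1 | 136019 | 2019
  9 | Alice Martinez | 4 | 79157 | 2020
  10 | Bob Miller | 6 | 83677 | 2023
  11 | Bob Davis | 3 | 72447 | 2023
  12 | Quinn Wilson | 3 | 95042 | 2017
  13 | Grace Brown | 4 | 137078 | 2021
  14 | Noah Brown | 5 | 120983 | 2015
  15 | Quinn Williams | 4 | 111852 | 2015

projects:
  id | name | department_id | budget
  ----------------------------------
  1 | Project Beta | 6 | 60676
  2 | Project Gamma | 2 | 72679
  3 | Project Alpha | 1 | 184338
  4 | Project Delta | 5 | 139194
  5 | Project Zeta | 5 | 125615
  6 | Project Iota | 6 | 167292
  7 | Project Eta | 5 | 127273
SELECT name, salary, hire_year FROM employees WHERE salary > 91525 AND hire_year >= 2023

Execution result:
(no rows)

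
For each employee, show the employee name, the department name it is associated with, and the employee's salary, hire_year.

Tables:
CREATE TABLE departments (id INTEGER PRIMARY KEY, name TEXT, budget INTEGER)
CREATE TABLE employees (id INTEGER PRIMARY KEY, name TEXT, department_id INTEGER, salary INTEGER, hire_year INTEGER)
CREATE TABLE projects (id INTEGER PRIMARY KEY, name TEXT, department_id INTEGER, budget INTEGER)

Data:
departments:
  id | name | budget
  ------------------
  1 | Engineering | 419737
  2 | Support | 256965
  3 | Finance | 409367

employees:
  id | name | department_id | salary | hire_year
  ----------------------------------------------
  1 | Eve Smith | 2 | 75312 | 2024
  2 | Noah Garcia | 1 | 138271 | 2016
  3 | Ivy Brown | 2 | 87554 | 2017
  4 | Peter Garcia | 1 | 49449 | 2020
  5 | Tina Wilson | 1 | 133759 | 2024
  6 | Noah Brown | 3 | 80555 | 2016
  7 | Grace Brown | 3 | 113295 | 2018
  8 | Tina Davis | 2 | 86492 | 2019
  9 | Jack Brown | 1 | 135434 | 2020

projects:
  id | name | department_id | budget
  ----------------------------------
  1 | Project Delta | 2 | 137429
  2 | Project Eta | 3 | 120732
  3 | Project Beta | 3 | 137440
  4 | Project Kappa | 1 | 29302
SELECT c.name, p.name AS department, c.salary, c.hire_year FROM employees c JOIN departments p ON c.department_id = p.id

Execution result:
name | department | salary | hire_year
Eve Smith | Support | 75312 | 2024
Noah Garcia | Engineering | 138271 | 2016
Ivy Brown | Support | 87554 | 2017
Peter Garcia | Engineering | 49449 | 2020
Tina Wilson | Engineering | 133759 | 2024
Noah Brown | Finance | 80555 | 2016
Grace Brown | Finance | 113295 | 2018
Tina Davis | Support | 86492 | 2019
Jack Brown | Engineering | 135434 | 2020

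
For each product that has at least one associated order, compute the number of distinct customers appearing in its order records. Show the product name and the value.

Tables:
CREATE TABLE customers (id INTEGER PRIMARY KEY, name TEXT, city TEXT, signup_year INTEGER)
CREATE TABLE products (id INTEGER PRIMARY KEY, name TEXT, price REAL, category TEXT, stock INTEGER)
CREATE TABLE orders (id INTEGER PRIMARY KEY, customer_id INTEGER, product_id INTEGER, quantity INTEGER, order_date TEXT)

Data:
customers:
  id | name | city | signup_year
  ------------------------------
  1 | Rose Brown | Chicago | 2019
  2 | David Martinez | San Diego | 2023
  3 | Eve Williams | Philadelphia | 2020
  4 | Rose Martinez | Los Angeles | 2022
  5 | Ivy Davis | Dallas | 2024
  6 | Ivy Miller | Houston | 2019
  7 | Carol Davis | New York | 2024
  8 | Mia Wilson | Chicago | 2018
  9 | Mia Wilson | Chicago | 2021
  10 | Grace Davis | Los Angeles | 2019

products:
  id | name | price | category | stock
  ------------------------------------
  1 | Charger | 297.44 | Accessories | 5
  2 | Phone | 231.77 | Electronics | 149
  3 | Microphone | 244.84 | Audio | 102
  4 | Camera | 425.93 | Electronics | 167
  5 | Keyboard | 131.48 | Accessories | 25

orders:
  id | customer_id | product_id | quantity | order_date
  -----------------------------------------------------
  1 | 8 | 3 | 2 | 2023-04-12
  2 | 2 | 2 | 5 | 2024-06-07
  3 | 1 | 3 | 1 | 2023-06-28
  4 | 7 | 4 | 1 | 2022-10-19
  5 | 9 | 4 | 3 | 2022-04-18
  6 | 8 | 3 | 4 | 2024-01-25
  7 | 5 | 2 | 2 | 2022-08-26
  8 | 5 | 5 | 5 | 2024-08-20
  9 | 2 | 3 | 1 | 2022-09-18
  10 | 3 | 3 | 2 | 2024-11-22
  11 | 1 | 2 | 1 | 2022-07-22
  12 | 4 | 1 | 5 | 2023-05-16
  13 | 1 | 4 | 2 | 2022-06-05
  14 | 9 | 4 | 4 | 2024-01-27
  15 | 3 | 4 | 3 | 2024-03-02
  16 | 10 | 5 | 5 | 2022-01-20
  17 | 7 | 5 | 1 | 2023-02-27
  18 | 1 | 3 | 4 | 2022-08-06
SELECT p.name, COUNT(DISTINCT c.customer_id) AS distinct_customer_count FROM orders c JOIN products p ON c.product_id = p.id GROUP BY p.id, p.name

Execution result:
name | distinct_customer_count
Charger | 1
Phone | 3
Microphone | 4
Camera | 4
Keyboard | 3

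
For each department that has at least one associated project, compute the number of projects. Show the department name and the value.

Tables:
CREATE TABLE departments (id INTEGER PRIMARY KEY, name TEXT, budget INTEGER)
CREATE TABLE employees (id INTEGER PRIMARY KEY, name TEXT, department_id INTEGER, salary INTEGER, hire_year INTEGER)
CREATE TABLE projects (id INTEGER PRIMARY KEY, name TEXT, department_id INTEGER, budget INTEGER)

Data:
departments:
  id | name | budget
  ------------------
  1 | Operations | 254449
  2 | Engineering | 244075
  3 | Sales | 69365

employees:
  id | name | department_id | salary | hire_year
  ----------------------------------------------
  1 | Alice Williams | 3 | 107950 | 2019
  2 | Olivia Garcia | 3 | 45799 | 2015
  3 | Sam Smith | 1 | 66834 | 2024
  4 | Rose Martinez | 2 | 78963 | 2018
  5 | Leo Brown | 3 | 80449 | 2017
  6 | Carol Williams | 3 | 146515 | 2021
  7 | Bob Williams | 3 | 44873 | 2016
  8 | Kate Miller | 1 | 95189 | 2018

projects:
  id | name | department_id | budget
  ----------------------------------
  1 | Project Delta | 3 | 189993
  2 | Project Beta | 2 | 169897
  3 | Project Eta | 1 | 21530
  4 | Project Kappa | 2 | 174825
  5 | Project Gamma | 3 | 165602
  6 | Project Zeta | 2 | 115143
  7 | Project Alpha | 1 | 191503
SELECT p.name, COUNT(*) AS n FROM projects c JOIN departments p ON c.department_id = p.id GROUP BY p.id, p.name

Execution result:
name | n
Operations | 2
Engineering | 3
Sales | 2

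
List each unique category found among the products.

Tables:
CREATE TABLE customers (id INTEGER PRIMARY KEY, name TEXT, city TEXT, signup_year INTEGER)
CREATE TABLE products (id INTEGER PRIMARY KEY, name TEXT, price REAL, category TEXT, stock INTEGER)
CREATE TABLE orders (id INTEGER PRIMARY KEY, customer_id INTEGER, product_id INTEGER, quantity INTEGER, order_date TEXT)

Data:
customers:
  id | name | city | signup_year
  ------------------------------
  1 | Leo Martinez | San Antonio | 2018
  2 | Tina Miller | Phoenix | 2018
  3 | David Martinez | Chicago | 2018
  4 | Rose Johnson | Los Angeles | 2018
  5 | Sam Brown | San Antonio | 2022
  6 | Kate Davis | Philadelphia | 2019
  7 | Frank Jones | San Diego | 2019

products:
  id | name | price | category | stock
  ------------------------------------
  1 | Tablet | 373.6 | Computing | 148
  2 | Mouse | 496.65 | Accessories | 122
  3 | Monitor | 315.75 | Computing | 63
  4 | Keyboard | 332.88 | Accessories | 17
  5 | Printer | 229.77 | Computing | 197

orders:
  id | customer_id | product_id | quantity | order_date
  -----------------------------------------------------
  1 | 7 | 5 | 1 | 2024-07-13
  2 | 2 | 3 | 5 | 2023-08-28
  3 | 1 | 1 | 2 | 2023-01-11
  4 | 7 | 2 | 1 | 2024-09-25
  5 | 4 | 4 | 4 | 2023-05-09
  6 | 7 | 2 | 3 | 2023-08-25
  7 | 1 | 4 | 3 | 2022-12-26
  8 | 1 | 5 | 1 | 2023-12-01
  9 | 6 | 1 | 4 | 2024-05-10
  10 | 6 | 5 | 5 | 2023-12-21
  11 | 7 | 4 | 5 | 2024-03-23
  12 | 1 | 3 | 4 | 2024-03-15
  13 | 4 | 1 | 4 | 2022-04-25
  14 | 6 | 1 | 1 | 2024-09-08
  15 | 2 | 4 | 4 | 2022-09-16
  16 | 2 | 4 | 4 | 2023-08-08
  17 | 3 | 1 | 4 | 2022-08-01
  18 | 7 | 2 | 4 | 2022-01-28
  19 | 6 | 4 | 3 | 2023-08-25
SELECT DISTINCT category FROM products

Execution result:
category
Computing
Accessories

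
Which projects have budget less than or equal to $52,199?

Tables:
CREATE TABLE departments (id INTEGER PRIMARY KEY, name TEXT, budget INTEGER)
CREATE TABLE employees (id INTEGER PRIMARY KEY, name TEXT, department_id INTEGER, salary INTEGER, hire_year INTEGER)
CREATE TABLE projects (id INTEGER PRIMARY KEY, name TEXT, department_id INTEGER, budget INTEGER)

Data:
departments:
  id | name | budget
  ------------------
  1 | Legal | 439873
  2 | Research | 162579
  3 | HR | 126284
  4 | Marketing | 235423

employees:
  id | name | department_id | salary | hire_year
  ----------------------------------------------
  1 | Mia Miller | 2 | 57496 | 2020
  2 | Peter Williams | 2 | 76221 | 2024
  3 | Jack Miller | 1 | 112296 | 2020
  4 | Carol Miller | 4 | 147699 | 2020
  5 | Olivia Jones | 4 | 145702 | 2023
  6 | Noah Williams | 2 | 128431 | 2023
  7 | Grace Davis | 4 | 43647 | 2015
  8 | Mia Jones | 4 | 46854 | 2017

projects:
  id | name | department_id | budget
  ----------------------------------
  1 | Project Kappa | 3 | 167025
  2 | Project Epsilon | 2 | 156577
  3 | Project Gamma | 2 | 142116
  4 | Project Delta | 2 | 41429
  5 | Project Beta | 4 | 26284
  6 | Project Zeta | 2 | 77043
SELECT name, budget FROM projects WHERE budget <= 52199

Execution result:
name | budget
Project Delta | 41429
Project Beta | 26284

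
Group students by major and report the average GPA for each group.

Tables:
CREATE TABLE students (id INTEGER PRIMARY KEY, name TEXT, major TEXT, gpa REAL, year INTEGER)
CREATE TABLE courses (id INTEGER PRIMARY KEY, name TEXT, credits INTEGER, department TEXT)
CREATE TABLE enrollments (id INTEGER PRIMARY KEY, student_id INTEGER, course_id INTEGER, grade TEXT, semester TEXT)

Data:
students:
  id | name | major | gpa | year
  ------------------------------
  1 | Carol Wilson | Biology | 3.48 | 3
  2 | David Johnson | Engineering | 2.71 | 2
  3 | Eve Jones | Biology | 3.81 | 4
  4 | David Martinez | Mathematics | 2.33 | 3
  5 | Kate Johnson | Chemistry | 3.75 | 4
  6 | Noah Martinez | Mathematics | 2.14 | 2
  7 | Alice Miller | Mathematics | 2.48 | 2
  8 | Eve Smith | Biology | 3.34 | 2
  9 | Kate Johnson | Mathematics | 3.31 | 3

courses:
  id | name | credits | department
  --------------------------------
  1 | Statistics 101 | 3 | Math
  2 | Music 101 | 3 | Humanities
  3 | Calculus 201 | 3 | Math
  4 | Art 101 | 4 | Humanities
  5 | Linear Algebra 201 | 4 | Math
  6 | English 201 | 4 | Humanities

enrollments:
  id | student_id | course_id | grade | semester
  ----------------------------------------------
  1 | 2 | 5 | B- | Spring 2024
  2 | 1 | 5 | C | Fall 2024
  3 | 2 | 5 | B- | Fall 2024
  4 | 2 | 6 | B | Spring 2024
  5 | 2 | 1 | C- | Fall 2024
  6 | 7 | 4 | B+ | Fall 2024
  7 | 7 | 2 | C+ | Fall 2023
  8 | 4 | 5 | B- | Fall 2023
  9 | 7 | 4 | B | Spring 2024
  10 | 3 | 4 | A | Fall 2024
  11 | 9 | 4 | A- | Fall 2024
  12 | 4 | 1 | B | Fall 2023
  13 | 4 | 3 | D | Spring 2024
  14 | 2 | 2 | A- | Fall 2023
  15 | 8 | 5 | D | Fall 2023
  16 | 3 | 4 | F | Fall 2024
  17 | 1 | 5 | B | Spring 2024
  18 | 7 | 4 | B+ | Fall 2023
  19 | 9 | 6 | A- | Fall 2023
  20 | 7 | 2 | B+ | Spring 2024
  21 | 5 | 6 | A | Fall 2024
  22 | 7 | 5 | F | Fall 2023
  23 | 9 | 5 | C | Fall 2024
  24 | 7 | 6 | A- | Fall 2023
SELECT major, AVG(gpa) AS avg_gpa FROM students GROUP BY major

Execution result:
major | avg_gpa
Biology | 3.54
Chemistry | 3.75
Engineering | 2.71
Mathematics | 2.57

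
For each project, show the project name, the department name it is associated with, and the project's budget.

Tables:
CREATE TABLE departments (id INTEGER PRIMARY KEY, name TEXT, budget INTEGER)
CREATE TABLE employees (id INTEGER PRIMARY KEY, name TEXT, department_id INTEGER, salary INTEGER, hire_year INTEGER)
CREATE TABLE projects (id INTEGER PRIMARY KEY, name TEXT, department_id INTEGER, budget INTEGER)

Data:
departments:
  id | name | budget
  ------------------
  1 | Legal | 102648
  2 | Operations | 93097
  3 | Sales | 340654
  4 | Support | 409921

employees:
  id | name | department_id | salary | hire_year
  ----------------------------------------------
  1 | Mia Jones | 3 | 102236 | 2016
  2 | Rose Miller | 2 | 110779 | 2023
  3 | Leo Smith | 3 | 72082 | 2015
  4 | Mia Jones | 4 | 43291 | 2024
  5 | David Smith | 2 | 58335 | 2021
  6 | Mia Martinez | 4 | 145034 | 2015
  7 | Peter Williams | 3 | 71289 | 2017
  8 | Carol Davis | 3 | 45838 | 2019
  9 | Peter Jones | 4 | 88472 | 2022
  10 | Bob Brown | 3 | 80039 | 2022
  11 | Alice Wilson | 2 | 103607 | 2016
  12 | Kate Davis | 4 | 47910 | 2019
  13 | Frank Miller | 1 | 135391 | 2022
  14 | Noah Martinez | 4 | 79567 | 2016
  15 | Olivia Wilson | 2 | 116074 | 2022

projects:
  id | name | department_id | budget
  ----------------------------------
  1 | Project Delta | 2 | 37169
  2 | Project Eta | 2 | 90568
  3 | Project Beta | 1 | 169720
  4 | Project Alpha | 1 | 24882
SELECT c.name, p.name AS department, c.budget FROM projects c JOIN departments p ON c.department_id = p.id

Execution result:
name | department | budget
Project Delta | Operations | 37169
Project Eta | Operations | 90568
Project Beta | Legal | 169720
Project Alpha | Legal | 24882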